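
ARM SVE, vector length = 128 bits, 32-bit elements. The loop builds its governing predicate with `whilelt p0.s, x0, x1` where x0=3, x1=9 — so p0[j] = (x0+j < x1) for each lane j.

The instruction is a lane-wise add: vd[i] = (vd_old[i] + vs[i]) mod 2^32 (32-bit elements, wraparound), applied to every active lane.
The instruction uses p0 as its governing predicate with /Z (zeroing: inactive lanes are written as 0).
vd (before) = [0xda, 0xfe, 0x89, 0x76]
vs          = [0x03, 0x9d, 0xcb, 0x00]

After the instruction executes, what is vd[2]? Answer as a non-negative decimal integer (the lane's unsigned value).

128-bit reg / 32-bit elem → 4 lanes
p0[j] = (3+j < 9); true for j=0..3 → 4 lanes set
[0] add(0xda,0x03) = 0xdd
[1] add(0xfe,0x9d) = 0x19b
[2] add(0x89,0xcb) = 0x154
[3] add(0x76,0x00) = 0x76

vd[2] = 340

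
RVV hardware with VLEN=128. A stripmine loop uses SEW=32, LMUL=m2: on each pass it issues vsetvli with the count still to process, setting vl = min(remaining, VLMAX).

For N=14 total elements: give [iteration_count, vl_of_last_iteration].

[iterations, last_vl] = [2, 6]

lanes per group: 128·2/32 = 8
N=14: ⌈14/8⌉ = 2 iters; last vl = 14 − 1×8 = 6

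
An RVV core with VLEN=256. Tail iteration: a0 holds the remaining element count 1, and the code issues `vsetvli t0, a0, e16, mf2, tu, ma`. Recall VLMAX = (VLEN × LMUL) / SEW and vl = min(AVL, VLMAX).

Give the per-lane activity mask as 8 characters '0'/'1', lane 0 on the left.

predicate = 10000000

lanes per group: 256·1/2/16 = 8
vl = min(AVL, VLMAX) = min(1, 8) = 1
bits (lane 0 leftmost): 10000000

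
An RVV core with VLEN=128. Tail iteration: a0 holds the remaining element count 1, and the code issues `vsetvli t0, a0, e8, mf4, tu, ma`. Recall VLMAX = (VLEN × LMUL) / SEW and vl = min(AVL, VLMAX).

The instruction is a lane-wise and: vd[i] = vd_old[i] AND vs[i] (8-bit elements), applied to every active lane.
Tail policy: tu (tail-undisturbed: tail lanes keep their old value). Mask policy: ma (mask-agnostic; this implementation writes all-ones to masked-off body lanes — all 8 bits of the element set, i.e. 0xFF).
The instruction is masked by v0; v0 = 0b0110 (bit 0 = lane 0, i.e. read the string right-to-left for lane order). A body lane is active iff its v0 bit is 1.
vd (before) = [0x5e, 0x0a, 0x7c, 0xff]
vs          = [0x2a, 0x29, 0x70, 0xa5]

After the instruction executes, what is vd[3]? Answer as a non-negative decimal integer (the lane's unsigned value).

vd[3] = 255

VLMAX = VLEN×LMUL/SEW = 128×1/4/8 = 4
vl = min(AVL, VLMAX) = min(1, 4) = 1
vd[0] mask-off/ones -> 0xff
vd[1] tail/keep -> 0x0a
vd[2] tail/keep -> 0x7c
vd[3] tail/keep -> 0xff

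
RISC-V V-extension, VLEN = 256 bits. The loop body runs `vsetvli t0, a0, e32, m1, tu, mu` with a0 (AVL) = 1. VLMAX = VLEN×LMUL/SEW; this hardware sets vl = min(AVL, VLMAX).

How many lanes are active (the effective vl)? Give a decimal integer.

vl = 1

VLMAX = VLEN×LMUL/SEW = 256×1/32 = 8
vl = min(AVL, VLMAX) = min(1, 8) = 1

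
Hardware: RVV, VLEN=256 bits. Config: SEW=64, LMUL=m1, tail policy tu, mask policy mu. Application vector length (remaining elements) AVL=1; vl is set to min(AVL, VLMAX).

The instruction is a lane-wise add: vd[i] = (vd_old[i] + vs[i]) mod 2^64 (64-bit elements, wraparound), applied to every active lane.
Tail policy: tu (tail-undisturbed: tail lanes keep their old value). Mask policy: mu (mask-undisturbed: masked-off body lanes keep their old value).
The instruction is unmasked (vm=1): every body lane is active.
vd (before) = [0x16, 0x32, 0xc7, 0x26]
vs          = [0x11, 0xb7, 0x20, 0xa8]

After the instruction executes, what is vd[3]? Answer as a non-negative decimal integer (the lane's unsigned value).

VLMAX = VLEN×LMUL/SEW = 256×1/64 = 4
vl = min(AVL, VLMAX) = min(1, 4) = 1
lane  0: add(0x16,0x11) ⇒ 0x27
lane  1: tail/keep ⇒ 0x32
lane  2: tail/keep ⇒ 0xc7
lane  3: tail/keep ⇒ 0x26

vd[3] = 38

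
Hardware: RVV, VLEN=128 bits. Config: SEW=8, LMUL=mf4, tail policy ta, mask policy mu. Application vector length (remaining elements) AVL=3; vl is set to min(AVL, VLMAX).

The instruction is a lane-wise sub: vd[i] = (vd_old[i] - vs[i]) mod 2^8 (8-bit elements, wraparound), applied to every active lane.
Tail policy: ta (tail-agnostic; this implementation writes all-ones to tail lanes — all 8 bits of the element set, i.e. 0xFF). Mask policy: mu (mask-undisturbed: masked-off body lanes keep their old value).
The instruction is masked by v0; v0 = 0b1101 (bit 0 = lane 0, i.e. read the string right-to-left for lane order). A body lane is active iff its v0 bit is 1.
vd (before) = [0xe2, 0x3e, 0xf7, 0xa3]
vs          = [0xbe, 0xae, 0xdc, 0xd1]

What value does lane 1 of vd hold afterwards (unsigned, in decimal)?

vd[1] = 62

VLMAX = (128 × 1/4) / 8 = 4 lanes
vl ← min(3, 4) = 3
[0] sub(0xe2,0xbe) = 0x24
[1] mask-off/keep = 0x3e
[2] sub(0xf7,0xdc) = 0x1b
[3] tail/ones = 0xff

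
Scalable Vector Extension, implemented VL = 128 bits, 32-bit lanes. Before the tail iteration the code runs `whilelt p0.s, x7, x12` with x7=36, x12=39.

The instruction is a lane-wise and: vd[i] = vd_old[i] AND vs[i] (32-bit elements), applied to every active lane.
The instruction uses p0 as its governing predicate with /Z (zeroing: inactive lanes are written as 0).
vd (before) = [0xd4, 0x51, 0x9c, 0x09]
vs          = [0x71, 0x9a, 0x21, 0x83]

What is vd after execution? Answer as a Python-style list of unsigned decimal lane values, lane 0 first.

lane count: 128 div 32 = 4
whilelt: lane j active iff 36+j < 39 → j < 3 → 3 active
lane  0: and(0xd4,0x71) ⇒ 0x50
lane  1: and(0x51,0x9a) ⇒ 0x10
lane  2: and(0x9c,0x21) ⇒ 0x00
lane  3: tail/zero ⇒ 0x00

vd = [80, 16, 0, 0]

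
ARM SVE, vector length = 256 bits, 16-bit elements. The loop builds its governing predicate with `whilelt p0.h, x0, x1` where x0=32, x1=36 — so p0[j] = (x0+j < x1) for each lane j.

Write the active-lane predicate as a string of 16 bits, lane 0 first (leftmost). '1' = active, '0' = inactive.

register lanes = 256/16 = 16
whilelt: lane j active iff 32+j < 36 → j < 4 → 4 active
bits (lane 0 leftmost): 1111000000000000

predicate = 1111000000000000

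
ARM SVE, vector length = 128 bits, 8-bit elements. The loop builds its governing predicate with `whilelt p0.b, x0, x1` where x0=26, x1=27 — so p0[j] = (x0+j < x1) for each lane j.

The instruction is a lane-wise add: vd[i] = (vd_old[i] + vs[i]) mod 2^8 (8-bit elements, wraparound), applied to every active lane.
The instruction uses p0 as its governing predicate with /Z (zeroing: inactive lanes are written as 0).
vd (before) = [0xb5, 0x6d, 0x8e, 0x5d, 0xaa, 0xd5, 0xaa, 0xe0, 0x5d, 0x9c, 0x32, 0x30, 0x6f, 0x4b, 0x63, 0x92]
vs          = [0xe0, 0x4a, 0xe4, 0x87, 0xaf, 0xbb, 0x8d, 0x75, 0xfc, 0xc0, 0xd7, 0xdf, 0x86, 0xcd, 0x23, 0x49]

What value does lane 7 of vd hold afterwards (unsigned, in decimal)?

vd[7] = 0

register lanes = 128/8 = 16
active while 26+j < 27, i.e. j ∈ [0,1) capped at 16 ⇒ 1
  i=0: add(0xb5,0xe0) → 149
  i=1: tail/zero → 0
  i=2: tail/zero → 0
  i=3: tail/zero → 0
  i=4: tail/zero → 0
  i=5: tail/zero → 0
  i=6: tail/zero → 0
  i=7: tail/zero → 0
  i=8: tail/zero → 0
  i=9: tail/zero → 0
  i=10: tail/zero → 0
  i=11: tail/zero → 0
  i=12: tail/zero → 0
  i=13: tail/zero → 0
  i=14: tail/zero → 0
  i=15: tail/zero → 0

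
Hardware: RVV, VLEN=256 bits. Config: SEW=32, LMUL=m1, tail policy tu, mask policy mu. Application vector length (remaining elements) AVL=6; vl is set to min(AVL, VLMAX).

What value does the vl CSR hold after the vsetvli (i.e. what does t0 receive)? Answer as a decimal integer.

VLMAX = (256 × 1) / 32 = 8 lanes
vl = min(AVL, VLMAX) = min(6, 8) = 6

vl = 6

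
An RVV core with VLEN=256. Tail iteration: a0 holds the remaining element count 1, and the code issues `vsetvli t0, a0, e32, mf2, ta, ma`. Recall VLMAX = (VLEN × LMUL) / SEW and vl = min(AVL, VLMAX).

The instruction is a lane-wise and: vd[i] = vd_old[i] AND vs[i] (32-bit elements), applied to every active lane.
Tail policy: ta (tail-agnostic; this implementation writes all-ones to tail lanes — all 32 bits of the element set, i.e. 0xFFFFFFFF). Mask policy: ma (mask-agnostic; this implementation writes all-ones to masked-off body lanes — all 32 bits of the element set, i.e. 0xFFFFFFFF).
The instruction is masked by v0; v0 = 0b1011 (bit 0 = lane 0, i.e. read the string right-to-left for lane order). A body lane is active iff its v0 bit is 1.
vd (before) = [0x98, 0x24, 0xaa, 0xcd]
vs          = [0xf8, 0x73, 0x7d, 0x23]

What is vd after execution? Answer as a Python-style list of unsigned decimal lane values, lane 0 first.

vd = [152, 4294967295, 4294967295, 4294967295]

VLMAX = VLEN×LMUL/SEW = 256×1/2/32 = 4
vl = min(AVL, VLMAX) = min(1, 4) = 1
  i=0: and(0x98,0xf8) → 152
  i=1: tail/ones → 4294967295
  i=2: tail/ones → 4294967295
  i=3: tail/ones → 4294967295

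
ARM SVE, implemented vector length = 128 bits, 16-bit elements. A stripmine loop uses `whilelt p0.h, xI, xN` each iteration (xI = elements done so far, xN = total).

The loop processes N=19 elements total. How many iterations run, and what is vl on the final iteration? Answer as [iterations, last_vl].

lane count: 128 div 16 = 8
iterations = ceil(19/8) = 3; final-pass vl = 3

[iterations, last_vl] = [3, 3]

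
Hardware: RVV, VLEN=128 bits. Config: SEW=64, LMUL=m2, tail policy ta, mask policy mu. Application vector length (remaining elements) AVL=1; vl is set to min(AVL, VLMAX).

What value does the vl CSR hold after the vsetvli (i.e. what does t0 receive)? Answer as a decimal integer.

vl = 1

VLMAX = (128 × 2) / 64 = 4 lanes
AVL=1 ≤ VLMAX=4, so vl = 1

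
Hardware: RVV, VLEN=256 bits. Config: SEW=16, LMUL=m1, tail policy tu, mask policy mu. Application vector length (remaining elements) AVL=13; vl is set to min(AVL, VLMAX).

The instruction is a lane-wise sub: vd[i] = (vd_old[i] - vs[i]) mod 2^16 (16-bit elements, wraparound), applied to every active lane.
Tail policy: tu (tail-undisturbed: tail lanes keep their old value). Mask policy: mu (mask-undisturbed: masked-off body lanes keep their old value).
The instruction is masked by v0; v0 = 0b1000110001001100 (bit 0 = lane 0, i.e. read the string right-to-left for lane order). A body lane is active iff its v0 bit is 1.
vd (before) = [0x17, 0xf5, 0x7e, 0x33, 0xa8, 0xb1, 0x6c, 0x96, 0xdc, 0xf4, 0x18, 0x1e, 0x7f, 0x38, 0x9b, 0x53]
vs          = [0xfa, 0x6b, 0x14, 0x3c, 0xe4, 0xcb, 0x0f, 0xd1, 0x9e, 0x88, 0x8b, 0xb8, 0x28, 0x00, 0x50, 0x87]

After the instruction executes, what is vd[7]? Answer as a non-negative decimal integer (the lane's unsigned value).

vd[7] = 150

lanes per group: 256·1/16 = 16
AVL=13 ≤ VLMAX=16, so vl = 13
[0] mask-off/keep = 0x17
[1] mask-off/keep = 0xf5
[2] sub(0x7e,0x14) = 0x6a
[3] sub(0x33,0x3c) = 0xfff7
[4] mask-off/keep = 0xa8
[5] mask-off/keep = 0xb1
[6] sub(0x6c,0x0f) = 0x5d
[7] mask-off/keep = 0x96
[8] mask-off/keep = 0xdc
[9] mask-off/keep = 0xf4
[10] sub(0x18,0x8b) = 0xff8d
[11] sub(0x1e,0xb8) = 0xff66
[12] mask-off/keep = 0x7f
[13] tail/keep = 0x38
[14] tail/keep = 0x9b
[15] tail/keep = 0x53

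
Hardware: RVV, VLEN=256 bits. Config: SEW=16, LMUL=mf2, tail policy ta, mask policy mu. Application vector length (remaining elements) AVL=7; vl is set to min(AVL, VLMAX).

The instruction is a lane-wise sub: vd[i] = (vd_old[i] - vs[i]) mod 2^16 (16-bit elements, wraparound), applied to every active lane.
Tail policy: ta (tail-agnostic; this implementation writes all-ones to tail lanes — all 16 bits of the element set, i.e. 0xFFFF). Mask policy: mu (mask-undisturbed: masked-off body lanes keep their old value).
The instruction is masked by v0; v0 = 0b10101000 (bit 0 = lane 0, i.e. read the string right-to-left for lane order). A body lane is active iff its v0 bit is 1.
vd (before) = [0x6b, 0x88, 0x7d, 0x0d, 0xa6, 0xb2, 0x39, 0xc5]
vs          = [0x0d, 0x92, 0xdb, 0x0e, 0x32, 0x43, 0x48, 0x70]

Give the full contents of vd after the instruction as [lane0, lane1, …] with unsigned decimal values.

vd = [107, 136, 125, 65535, 166, 111, 57, 65535]

lanes per group: 256·1/2/16 = 8
vl = min(AVL, VLMAX) = min(7, 8) = 7
[0] mask-off/keep = 0x6b
[1] mask-off/keep = 0x88
[2] mask-off/keep = 0x7d
[3] sub(0x0d,0x0e) = 0xffff
[4] mask-off/keep = 0xa6
[5] sub(0xb2,0x43) = 0x6f
[6] mask-off/keep = 0x39
[7] tail/ones = 0xffff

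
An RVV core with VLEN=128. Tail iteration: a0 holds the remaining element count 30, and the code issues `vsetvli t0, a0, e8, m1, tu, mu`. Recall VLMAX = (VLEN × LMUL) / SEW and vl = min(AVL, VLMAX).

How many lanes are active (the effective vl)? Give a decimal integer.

VLMAX = (128 × 1) / 8 = 16 lanes
vl ← min(30, 16) = 16

vl = 16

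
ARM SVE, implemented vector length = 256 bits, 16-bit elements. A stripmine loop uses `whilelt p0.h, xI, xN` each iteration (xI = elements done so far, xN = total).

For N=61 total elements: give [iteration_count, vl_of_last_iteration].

[iterations, last_vl] = [4, 13]

lane count: 256 div 16 = 16
61 elements at 16/iter → 4 passes, remainder 13 on the last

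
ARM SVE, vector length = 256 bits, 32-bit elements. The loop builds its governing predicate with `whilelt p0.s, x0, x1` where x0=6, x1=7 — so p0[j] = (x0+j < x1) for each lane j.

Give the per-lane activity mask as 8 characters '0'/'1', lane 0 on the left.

lane count: 256 div 32 = 8
p0[j] = (6+j < 7); true for j=0..0 → 1 lanes set
bits (lane 0 leftmost): 10000000

predicate = 10000000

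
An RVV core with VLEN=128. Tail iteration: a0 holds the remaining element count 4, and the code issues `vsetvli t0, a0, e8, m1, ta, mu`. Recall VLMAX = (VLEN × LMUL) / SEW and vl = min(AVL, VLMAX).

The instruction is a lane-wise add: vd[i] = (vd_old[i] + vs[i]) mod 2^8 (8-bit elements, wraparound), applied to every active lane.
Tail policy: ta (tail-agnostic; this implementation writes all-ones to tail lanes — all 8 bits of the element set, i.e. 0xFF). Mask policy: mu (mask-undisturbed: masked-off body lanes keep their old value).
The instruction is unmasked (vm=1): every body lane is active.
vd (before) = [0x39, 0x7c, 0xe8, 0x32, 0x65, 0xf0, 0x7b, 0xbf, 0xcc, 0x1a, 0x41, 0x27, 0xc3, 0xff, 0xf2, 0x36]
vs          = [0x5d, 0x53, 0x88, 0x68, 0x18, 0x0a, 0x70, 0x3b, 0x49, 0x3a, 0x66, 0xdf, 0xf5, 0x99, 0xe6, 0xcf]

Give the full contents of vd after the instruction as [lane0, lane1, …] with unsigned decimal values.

vd = [150, 207, 112, 154, 255, 255, 255, 255, 255, 255, 255, 255, 255, 255, 255, 255]

VLMAX = VLEN×LMUL/SEW = 128×1/8 = 16
vl = min(AVL, VLMAX) = min(4, 16) = 4
vd[0] add(0x39,0x5d) -> 0x96
vd[1] add(0x7c,0x53) -> 0xcf
vd[2] add(0xe8,0x88) -> 0x70
vd[3] add(0x32,0x68) -> 0x9a
vd[4] tail/ones -> 0xff
vd[5] tail/ones -> 0xff
vd[6] tail/ones -> 0xff
vd[7] tail/ones -> 0xff
vd[8] tail/ones -> 0xff
vd[9] tail/ones -> 0xff
vd[10] tail/ones -> 0xff
vd[11] tail/ones -> 0xff
vd[12] tail/ones -> 0xff
vd[13] tail/ones -> 0xff
vd[14] tail/ones -> 0xff
vd[15] tail/ones -> 0xff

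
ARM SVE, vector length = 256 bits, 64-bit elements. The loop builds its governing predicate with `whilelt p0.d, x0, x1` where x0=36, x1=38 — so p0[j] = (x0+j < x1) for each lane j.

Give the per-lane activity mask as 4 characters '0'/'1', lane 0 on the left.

register lanes = 256/64 = 4
whilelt: lane j active iff 36+j < 38 → j < 2 → 2 active
bits (lane 0 leftmost): 1100

predicate = 1100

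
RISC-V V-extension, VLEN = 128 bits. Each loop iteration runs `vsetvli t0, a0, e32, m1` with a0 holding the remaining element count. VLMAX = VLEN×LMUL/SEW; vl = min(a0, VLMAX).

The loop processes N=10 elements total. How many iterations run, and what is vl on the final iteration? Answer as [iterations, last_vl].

[iterations, last_vl] = [3, 2]

VLMAX = VLEN×LMUL/SEW = 128×1/32 = 4
10 elements at 4/iter → 3 passes, remainder 2 on the last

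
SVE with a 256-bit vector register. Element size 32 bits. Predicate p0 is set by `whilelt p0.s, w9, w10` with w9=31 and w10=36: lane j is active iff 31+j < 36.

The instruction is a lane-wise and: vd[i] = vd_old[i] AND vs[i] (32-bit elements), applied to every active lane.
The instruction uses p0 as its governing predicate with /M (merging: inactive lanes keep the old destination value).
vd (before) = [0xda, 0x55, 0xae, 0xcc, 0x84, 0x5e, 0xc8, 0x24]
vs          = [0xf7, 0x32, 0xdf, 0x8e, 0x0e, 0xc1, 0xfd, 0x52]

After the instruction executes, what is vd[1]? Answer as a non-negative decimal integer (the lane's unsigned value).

register lanes = 256/32 = 8
whilelt: lane j active iff 31+j < 36 → j < 5 → 5 active
vd[0] and(0xda,0xf7) -> 0xd2
vd[1] and(0x55,0x32) -> 0x10
vd[2] and(0xae,0xdf) -> 0x8e
vd[3] and(0xcc,0x8e) -> 0x8c
vd[4] and(0x84,0x0e) -> 0x04
vd[5] tail/keep -> 0x5e
vd[6] tail/keep -> 0xc8
vd[7] tail/keep -> 0x24

vd[1] = 16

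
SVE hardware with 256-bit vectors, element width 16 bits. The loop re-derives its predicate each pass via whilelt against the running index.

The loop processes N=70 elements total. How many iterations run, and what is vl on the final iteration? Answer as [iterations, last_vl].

256-bit reg / 16-bit elem → 16 lanes
70 elements at 16/iter → 5 passes, remainder 6 on the last

[iterations, last_vl] = [5, 6]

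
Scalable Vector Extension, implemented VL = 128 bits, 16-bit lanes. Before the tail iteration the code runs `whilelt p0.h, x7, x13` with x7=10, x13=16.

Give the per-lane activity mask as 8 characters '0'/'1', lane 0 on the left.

predicate = 11111100

lane count: 128 div 16 = 8
whilelt: lane j active iff 10+j < 16 → j < 6 → 6 active
bits (lane 0 leftmost): 11111100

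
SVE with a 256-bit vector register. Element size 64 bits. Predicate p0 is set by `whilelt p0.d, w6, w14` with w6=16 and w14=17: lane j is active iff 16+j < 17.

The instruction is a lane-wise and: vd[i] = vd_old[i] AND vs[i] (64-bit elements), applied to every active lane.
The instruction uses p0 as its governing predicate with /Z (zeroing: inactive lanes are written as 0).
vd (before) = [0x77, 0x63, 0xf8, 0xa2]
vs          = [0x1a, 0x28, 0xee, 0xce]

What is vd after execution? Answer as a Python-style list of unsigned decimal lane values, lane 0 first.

vd = [18, 0, 0, 0]

lane count: 256 div 64 = 4
active while 16+j < 17, i.e. j ∈ [0,1) capped at 4 ⇒ 1
lane  0: and(0x77,0x1a) ⇒ 0x12
lane  1: tail/zero ⇒ 0x00
lane  2: tail/zero ⇒ 0x00
lane  3: tail/zero ⇒ 0x00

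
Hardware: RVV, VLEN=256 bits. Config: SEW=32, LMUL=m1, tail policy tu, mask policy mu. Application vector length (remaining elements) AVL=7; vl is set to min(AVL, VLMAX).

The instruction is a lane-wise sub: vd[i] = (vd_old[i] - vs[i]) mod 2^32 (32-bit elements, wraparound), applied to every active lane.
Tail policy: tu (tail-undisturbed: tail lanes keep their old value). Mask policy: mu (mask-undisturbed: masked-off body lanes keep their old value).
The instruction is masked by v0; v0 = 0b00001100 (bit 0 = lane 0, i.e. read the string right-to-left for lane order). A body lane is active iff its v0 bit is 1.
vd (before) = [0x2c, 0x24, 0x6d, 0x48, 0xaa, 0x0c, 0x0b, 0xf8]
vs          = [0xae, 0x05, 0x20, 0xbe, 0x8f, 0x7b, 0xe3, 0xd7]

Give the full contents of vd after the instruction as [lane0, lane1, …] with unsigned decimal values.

vd = [44, 36, 77, 4294967178, 170, 12, 11, 248]

VLMAX = (256 × 1) / 32 = 8 lanes
vl ← min(7, 8) = 7
vd[0] mask-off/keep -> 0x2c
vd[1] mask-off/keep -> 0x24
vd[2] sub(0x6d,0x20) -> 0x4d
vd[3] sub(0x48,0xbe) -> 0xffffff8a
vd[4] mask-off/keep -> 0xaa
vd[5] mask-off/keep -> 0x0c
vd[6] mask-off/keep -> 0x0b
vd[7] tail/keep -> 0xf8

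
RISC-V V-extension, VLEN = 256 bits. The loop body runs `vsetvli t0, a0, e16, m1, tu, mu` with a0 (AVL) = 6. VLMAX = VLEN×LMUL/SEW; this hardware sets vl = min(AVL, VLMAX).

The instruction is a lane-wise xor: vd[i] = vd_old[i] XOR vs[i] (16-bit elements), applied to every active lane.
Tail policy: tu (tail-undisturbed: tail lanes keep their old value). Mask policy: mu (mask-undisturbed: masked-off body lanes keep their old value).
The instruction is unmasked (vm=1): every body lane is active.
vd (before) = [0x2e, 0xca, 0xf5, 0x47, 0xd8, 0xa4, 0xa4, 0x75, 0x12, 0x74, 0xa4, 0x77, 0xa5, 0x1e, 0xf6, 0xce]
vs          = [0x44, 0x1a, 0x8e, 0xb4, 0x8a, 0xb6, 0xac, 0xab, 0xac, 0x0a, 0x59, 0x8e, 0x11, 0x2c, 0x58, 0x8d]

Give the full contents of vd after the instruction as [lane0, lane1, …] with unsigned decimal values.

VLMAX = (256 × 1) / 16 = 16 lanes
AVL=6 ≤ VLMAX=16, so vl = 6
vd[0] xor(0x2e,0x44) -> 0x6a
vd[1] xor(0xca,0x1a) -> 0xd0
vd[2] xor(0xf5,0x8e) -> 0x7b
vd[3] xor(0x47,0xb4) -> 0xf3
vd[4] xor(0xd8,0x8a) -> 0x52
vd[5] xor(0xa4,0xb6) -> 0x12
vd[6] tail/keep -> 0xa4
vd[7] tail/keep -> 0x75
vd[8] tail/keep -> 0x12
vd[9] tail/keep -> 0x74
vd[10] tail/keep -> 0xa4
vd[11] tail/keep -> 0x77
vd[12] tail/keep -> 0xa5
vd[13] tail/keep -> 0x1e
vd[14] tail/keep -> 0xf6
vd[15] tail/keep -> 0xce

vd = [106, 208, 123, 243, 82, 18, 164, 117, 18, 116, 164, 119, 165, 30, 246, 206]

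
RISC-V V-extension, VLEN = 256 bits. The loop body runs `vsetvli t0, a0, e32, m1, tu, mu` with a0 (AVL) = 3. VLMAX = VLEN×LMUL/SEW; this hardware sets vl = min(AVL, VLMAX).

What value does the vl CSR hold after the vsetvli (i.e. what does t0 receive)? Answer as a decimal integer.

lanes per group: 256·1/32 = 8
vl = min(AVL, VLMAX) = min(3, 8) = 3

vl = 3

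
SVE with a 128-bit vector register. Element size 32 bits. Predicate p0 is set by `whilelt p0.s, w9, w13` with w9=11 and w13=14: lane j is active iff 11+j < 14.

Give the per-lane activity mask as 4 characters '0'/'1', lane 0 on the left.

predicate = 1110

register lanes = 128/32 = 4
active while 11+j < 14, i.e. j ∈ [0,3) capped at 4 ⇒ 3
bits (lane 0 leftmost): 1110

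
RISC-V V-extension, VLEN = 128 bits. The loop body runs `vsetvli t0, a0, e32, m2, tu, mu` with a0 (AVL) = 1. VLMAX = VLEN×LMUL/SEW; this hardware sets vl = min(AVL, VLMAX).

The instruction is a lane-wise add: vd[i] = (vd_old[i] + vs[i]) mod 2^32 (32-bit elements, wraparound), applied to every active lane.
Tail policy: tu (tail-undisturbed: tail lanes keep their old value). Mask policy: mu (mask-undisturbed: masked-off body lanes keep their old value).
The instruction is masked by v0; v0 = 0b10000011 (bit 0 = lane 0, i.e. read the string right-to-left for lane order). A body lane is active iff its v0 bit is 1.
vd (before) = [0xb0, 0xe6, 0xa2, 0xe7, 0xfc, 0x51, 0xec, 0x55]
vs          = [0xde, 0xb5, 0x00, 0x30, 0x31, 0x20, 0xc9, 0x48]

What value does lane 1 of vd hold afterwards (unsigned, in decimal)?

vd[1] = 230

VLMAX = VLEN×LMUL/SEW = 128×2/32 = 8
vl ← min(1, 8) = 1
lane  0: add(0xb0,0xde) ⇒ 0x18e
lane  1: tail/keep ⇒ 0xe6
lane  2: tail/keep ⇒ 0xa2
lane  3: tail/keep ⇒ 0xe7
lane  4: tail/keep ⇒ 0xfc
lane  5: tail/keep ⇒ 0x51
lane  6: tail/keep ⇒ 0xec
lane  7: tail/keep ⇒ 0x55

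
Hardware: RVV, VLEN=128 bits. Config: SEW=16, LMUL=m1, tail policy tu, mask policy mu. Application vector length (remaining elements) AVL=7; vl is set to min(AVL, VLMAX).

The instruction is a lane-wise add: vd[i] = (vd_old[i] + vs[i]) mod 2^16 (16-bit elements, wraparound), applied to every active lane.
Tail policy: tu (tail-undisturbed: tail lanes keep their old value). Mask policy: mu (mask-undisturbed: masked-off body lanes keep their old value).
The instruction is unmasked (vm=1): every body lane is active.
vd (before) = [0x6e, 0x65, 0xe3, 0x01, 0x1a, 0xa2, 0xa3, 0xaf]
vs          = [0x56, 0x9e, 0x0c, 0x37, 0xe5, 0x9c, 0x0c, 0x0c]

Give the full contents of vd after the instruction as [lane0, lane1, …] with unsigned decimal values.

VLMAX = VLEN×LMUL/SEW = 128×1/16 = 8
AVL=7 ≤ VLMAX=8, so vl = 7
  i=0: add(0x6e,0x56) → 196
  i=1: add(0x65,0x9e) → 259
  i=2: add(0xe3,0x0c) → 239
  i=3: add(0x01,0x37) → 56
  i=4: add(0x1a,0xe5) → 255
  i=5: add(0xa2,0x9c) → 318
  i=6: add(0xa3,0x0c) → 175
  i=7: tail/keep → 175

vd = [196, 259, 239, 56, 255, 318, 175, 175]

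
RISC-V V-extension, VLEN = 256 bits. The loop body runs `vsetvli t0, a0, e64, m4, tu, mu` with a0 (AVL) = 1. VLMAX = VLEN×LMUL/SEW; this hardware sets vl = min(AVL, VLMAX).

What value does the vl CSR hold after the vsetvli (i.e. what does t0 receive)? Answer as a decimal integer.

VLMAX = VLEN×LMUL/SEW = 256×4/64 = 16
AVL=1 ≤ VLMAX=16, so vl = 1

vl = 1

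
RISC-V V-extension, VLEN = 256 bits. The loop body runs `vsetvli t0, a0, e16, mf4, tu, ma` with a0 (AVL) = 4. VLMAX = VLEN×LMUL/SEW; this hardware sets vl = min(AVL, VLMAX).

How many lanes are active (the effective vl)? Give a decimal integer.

lanes per group: 256·1/4/16 = 4
vl = min(AVL, VLMAX) = min(4, 4) = 4

vl = 4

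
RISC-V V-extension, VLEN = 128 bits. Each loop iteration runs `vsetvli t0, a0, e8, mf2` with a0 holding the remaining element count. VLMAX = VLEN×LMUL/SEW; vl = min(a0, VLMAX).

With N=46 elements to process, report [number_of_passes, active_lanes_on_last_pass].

[iterations, last_vl] = [6, 6]

VLMAX = VLEN×LMUL/SEW = 128×1/2/8 = 8
iterations = ceil(46/8) = 6; final-pass vl = 6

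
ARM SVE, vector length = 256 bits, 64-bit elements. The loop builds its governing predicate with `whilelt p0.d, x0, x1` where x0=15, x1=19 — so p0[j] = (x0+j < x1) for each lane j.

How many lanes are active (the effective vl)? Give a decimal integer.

lane count: 256 div 64 = 4
whilelt: lane j active iff 15+j < 19 → j < 4 → 4 active

vl = 4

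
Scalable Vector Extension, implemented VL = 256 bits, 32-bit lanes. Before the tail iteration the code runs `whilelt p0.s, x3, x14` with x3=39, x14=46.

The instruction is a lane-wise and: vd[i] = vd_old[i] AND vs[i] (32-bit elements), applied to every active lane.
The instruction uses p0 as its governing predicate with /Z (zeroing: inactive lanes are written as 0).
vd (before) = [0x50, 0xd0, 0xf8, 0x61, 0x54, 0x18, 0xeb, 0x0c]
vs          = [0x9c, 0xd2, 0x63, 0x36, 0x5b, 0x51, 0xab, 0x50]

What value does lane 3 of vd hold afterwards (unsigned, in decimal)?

lane count: 256 div 32 = 8
p0[j] = (39+j < 46); true for j=0..6 → 7 lanes set
lane  0: and(0x50,0x9c) ⇒ 0x10
lane  1: and(0xd0,0xd2) ⇒ 0xd0
lane  2: and(0xf8,0x63) ⇒ 0x60
lane  3: and(0x61,0x36) ⇒ 0x20
lane  4: and(0x54,0x5b) ⇒ 0x50
lane  5: and(0x18,0x51) ⇒ 0x10
lane  6: and(0xeb,0xab) ⇒ 0xab
lane  7: tail/zero ⇒ 0x00

vd[3] = 32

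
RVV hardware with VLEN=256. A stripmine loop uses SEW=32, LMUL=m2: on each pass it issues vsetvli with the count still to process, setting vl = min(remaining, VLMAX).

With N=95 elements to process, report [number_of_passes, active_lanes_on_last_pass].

[iterations, last_vl] = [6, 15]

VLMAX = (256 × 2) / 32 = 16 lanes
iterations = ceil(95/16) = 6; final-pass vl = 15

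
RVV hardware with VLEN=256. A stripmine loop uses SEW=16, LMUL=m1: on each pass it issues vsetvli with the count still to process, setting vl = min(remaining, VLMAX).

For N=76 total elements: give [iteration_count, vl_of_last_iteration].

VLMAX = VLEN×LMUL/SEW = 256×1/16 = 16
N=76: ⌈76/16⌉ = 5 iters; last vl = 76 − 4×16 = 12

[iterations, last_vl] = [5, 12]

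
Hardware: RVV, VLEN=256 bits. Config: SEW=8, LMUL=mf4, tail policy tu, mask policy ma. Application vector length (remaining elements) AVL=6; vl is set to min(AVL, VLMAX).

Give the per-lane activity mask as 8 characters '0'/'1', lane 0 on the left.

VLMAX = (256 × 1/4) / 8 = 8 lanes
vl = min(AVL, VLMAX) = min(6, 8) = 6
bits (lane 0 leftmost): 11111100

predicate = 11111100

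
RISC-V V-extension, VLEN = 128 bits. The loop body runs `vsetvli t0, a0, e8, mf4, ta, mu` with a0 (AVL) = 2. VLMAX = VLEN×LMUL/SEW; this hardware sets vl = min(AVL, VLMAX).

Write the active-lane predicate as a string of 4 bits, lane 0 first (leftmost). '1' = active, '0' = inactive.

predicate = 1100

lanes per group: 128·1/4/8 = 4
vl ← min(2, 4) = 2
bits (lane 0 leftmost): 1100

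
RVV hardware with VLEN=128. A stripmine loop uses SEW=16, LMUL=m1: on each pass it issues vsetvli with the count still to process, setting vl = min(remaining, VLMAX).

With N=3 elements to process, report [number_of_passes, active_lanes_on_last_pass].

VLMAX = (128 × 1) / 16 = 8 lanes
3 elements at 8/iter → 1 passes, remainder 3 on the last

[iterations, last_vl] = [1, 3]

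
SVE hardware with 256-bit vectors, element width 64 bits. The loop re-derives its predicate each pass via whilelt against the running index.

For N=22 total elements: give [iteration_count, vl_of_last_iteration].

[iterations, last_vl] = [6, 2]

lane count: 256 div 64 = 4
N=22: ⌈22/4⌉ = 6 iters; last vl = 22 − 5×4 = 2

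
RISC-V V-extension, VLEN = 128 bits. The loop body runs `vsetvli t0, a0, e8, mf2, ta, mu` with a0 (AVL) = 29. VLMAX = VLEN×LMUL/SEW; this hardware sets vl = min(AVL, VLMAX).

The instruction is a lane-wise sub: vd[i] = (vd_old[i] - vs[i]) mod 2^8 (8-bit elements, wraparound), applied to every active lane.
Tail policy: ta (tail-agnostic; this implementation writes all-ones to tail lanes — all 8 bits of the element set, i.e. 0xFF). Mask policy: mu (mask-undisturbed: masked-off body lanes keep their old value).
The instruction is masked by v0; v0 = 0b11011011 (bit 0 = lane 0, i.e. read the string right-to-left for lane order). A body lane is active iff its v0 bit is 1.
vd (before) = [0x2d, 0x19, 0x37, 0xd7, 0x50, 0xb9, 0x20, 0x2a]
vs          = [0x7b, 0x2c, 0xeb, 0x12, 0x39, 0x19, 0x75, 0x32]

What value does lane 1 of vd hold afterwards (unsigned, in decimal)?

vd[1] = 237

lanes per group: 128·1/2/8 = 8
AVL=29 > VLMAX=8, so vl = 8
  i=0: sub(0x2d,0x7b) → 178
  i=1: sub(0x19,0x2c) → 237
  i=2: mask-off/keep → 55
  i=3: sub(0xd7,0x12) → 197
  i=4: sub(0x50,0x39) → 23
  i=5: mask-off/keep → 185
  i=6: sub(0x20,0x75) → 171
  i=7: sub(0x2a,0x32) → 248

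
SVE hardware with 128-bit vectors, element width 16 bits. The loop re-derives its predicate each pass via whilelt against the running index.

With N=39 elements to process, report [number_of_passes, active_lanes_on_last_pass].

128-bit reg / 16-bit elem → 8 lanes
iterations = ceil(39/8) = 5; final-pass vl = 7

[iterations, last_vl] = [5, 7]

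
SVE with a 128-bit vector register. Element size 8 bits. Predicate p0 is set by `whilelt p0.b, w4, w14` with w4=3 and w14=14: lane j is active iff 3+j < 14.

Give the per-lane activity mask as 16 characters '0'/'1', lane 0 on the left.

lane count: 128 div 8 = 16
p0[j] = (3+j < 14); true for j=0..10 → 11 lanes set
bits (lane 0 leftmost): 1111111111100000

predicate = 1111111111100000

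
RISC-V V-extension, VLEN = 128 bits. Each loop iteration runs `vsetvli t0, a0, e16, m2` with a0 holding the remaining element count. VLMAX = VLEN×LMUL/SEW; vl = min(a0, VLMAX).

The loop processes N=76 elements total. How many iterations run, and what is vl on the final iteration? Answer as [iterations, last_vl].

VLMAX = (128 × 2) / 16 = 16 lanes
N=76: ⌈76/16⌉ = 5 iters; last vl = 76 − 4×16 = 12

[iterations, last_vl] = [5, 12]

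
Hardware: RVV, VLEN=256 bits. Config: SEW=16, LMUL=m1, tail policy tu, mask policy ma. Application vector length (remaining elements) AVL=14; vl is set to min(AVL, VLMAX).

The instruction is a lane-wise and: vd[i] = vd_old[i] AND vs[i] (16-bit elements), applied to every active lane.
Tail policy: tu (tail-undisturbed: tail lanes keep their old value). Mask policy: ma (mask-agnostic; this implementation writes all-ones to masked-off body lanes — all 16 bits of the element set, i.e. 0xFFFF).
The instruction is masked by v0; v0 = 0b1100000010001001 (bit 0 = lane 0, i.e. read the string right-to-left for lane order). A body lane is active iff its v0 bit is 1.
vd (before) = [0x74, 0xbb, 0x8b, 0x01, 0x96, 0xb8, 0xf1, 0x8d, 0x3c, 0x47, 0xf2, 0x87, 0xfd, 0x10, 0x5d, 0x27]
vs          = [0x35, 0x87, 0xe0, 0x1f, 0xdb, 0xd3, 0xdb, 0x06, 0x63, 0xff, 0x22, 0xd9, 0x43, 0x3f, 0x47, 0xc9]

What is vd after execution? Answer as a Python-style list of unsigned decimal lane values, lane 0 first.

lanes per group: 256·1/16 = 16
vl = min(AVL, VLMAX) = min(14, 16) = 14
[0] and(0x74,0x35) = 0x34
[1] mask-off/ones = 0xffff
[2] mask-off/ones = 0xffff
[3] and(0x01,0x1f) = 0x01
[4] mask-off/ones = 0xffff
[5] mask-off/ones = 0xffff
[6] mask-off/ones = 0xffff
[7] and(0x8d,0x06) = 0x04
[8] mask-off/ones = 0xffff
[9] mask-off/ones = 0xffff
[10] mask-off/ones = 0xffff
[11] mask-off/ones = 0xffff
[12] mask-off/ones = 0xffff
[13] mask-off/ones = 0xffff
[14] tail/keep = 0x5d
[15] tail/keep = 0x27

vd = [52, 65535, 65535, 1, 65535, 65535, 65535, 4, 65535, 65535, 65535, 65535, 65535, 65535, 93, 39]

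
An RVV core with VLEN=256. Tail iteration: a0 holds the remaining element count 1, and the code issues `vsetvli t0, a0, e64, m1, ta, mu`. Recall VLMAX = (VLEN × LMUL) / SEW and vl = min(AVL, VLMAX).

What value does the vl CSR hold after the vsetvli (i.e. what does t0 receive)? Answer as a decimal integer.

vl = 1

lanes per group: 256·1/64 = 4
vl = min(AVL, VLMAX) = min(1, 4) = 1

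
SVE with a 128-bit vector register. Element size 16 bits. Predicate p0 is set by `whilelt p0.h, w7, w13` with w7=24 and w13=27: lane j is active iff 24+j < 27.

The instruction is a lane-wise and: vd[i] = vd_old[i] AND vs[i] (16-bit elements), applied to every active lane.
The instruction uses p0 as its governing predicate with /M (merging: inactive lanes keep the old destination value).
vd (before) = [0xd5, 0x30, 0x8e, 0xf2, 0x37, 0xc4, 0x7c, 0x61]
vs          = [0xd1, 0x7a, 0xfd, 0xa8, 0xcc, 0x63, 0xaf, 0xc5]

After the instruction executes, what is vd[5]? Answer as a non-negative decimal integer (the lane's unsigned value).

register lanes = 128/16 = 8
whilelt: lane j active iff 24+j < 27 → j < 3 → 3 active
lane  0: and(0xd5,0xd1) ⇒ 0xd1
lane  1: and(0x30,0x7a) ⇒ 0x30
lane  2: and(0x8e,0xfd) ⇒ 0x8c
lane  3: tail/keep ⇒ 0xf2
lane  4: tail/keep ⇒ 0x37
lane  5: tail/keep ⇒ 0xc4
lane  6: tail/keep ⇒ 0x7c
lane  7: tail/keep ⇒ 0x61

vd[5] = 196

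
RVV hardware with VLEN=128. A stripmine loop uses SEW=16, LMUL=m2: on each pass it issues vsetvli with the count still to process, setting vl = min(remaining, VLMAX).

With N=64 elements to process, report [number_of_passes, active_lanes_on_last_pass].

lanes per group: 128·2/16 = 16
iterations = ceil(64/16) = 4; final-pass vl = 16

[iterations, last_vl] = [4, 16]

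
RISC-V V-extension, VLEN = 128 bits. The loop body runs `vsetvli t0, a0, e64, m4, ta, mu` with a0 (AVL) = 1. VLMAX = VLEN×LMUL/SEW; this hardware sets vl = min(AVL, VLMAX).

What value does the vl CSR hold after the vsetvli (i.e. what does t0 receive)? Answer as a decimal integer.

vl = 1

lanes per group: 128·4/64 = 8
AVL=1 ≤ VLMAX=8, so vl = 1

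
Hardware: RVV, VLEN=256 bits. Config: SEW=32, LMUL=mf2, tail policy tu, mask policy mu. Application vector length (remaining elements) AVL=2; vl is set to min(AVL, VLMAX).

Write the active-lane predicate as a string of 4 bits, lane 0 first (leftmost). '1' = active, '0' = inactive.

VLMAX = (256 × 1/2) / 32 = 4 lanes
AVL=2 ≤ VLMAX=4, so vl = 2
bits (lane 0 leftmost): 1100

predicate = 1100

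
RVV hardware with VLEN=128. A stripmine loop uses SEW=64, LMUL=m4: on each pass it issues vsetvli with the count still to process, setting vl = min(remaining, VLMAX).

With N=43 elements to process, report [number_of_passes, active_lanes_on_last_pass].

[iterations, last_vl] = [6, 3]

VLMAX = VLEN×LMUL/SEW = 128×4/64 = 8
43 elements at 8/iter → 6 passes, remainder 3 on the last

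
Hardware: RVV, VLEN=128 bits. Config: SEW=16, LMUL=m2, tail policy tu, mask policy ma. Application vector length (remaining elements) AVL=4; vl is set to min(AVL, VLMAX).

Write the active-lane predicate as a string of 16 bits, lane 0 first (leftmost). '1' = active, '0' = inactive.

lanes per group: 128·2/16 = 16
AVL=4 ≤ VLMAX=16, so vl = 4
bits (lane 0 leftmost): 1111000000000000

predicate = 1111000000000000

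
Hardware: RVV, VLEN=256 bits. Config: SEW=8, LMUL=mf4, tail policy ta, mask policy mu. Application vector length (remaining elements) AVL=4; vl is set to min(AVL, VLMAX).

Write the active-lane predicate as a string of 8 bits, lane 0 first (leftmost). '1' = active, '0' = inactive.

lanes per group: 256·1/4/8 = 8
AVL=4 ≤ VLMAX=8, so vl = 4
bits (lane 0 leftmost): 11110000

predicate = 11110000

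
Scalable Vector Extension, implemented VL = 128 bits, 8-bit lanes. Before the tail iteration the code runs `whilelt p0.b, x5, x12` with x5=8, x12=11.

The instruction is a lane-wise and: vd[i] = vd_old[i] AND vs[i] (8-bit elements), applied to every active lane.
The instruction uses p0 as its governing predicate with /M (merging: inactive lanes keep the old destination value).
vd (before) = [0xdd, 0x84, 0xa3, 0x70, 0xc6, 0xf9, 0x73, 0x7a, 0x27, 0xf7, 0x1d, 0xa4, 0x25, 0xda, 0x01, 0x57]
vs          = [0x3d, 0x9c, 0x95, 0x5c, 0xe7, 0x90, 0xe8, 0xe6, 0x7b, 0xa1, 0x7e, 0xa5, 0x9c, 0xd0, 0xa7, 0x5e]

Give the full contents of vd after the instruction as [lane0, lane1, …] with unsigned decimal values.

vd = [29, 132, 129, 112, 198, 249, 115, 122, 39, 247, 29, 164, 37, 218, 1, 87]

128-bit reg / 8-bit elem → 16 lanes
active while 8+j < 11, i.e. j ∈ [0,3) capped at 16 ⇒ 3
[0] and(0xdd,0x3d) = 0x1d
[1] and(0x84,0x9c) = 0x84
[2] and(0xa3,0x95) = 0x81
[3] tail/keep = 0x70
[4] tail/keep = 0xc6
[5] tail/keep = 0xf9
[6] tail/keep = 0x73
[7] tail/keep = 0x7a
[8] tail/keep = 0x27
[9] tail/keep = 0xf7
[10] tail/keep = 0x1d
[11] tail/keep = 0xa4
[12] tail/keep = 0x25
[13] tail/keep = 0xda
[14] tail/keep = 0x01
[15] tail/keep = 0x57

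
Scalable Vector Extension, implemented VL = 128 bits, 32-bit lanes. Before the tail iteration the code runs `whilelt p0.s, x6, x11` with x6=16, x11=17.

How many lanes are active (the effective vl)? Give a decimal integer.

register lanes = 128/32 = 4
p0[j] = (16+j < 17); true for j=0..0 → 1 lanes set

vl = 1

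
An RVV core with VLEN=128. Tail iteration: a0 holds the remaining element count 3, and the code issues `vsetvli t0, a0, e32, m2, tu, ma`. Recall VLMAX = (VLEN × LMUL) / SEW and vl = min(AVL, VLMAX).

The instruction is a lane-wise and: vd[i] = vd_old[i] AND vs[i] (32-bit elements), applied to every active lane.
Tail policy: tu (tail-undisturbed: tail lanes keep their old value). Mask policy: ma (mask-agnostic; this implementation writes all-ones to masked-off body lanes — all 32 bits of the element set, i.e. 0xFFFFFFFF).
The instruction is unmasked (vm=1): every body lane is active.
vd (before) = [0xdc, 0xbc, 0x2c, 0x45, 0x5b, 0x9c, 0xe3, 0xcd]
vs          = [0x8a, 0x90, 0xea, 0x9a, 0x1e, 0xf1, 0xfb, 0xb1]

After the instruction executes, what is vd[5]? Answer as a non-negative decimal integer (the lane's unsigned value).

lanes per group: 128·2/32 = 8
AVL=3 ≤ VLMAX=8, so vl = 3
  i=0: and(0xdc,0x8a) → 136
  i=1: and(0xbc,0x90) → 144
  i=2: and(0x2c,0xea) → 40
  i=3: tail/keep → 69
  i=4: tail/keep → 91
  i=5: tail/keep → 156
  i=6: tail/keep → 227
  i=7: tail/keep → 205

vd[5] = 156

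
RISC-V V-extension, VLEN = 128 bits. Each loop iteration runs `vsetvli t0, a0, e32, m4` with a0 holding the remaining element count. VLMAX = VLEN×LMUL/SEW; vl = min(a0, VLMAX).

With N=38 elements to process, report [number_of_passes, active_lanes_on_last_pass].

VLMAX = VLEN×LMUL/SEW = 128×4/32 = 16
38 elements at 16/iter → 3 passes, remainder 6 on the last

[iterations, last_vl] = [3, 6]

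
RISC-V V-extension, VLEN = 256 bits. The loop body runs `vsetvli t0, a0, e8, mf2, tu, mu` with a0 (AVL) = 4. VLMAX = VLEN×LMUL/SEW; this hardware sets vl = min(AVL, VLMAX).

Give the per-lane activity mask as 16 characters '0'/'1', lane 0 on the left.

VLMAX = (256 × 1/2) / 8 = 16 lanes
vl ← min(4, 16) = 4
bits (lane 0 leftmost): 1111000000000000

predicate = 1111000000000000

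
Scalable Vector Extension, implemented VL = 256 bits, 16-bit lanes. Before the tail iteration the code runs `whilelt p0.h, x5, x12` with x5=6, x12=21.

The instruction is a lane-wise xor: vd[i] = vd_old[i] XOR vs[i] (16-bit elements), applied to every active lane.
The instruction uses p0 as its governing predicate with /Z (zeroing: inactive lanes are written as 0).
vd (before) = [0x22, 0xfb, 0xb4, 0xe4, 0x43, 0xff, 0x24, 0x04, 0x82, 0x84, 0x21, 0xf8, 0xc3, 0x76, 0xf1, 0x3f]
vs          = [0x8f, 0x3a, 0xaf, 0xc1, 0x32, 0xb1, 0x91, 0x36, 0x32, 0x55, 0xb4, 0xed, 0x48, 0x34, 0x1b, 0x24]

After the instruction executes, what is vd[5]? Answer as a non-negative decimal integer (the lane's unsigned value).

register lanes = 256/16 = 16
whilelt: lane j active iff 6+j < 21 → j < 15 → 15 active
vd[0] xor(0x22,0x8f) -> 0xad
vd[1] xor(0xfb,0x3a) -> 0xc1
vd[2] xor(0xb4,0xaf) -> 0x1b
vd[3] xor(0xe4,0xc1) -> 0x25
vd[4] xor(0x43,0x32) -> 0x71
vd[5] xor(0xff,0xb1) -> 0x4e
vd[6] xor(0x24,0x91) -> 0xb5
vd[7] xor(0x04,0x36) -> 0x32
vd[8] xor(0x82,0x32) -> 0xb0
vd[9] xor(0x84,0x55) -> 0xd1
vd[10] xor(0x21,0xb4) -> 0x95
vd[11] xor(0xf8,0xed) -> 0x15
vd[12] xor(0xc3,0x48) -> 0x8b
vd[13] xor(0x76,0x34) -> 0x42
vd[14] xor(0xf1,0x1b) -> 0xea
vd[15] tail/zero -> 0x00

vd[5] = 78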